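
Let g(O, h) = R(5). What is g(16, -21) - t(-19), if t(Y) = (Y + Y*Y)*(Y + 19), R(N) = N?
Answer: 5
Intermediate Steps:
t(Y) = (19 + Y)*(Y + Y²) (t(Y) = (Y + Y²)*(19 + Y) = (19 + Y)*(Y + Y²))
g(O, h) = 5
g(16, -21) - t(-19) = 5 - (-19)*(19 + (-19)² + 20*(-19)) = 5 - (-19)*(19 + 361 - 380) = 5 - (-19)*0 = 5 - 1*0 = 5 + 0 = 5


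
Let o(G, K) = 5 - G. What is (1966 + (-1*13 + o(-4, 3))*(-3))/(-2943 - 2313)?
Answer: -989/2628 ≈ -0.37633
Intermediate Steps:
(1966 + (-1*13 + o(-4, 3))*(-3))/(-2943 - 2313) = (1966 + (-1*13 + (5 - 1*(-4)))*(-3))/(-2943 - 2313) = (1966 + (-13 + (5 + 4))*(-3))/(-5256) = (1966 + (-13 + 9)*(-3))*(-1/5256) = (1966 - 4*(-3))*(-1/5256) = (1966 + 12)*(-1/5256) = 1978*(-1/5256) = -989/2628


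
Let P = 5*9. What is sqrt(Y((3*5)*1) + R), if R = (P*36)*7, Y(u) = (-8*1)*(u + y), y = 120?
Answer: 6*sqrt(285) ≈ 101.29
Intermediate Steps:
P = 45
Y(u) = -960 - 8*u (Y(u) = (-8*1)*(u + 120) = -8*(120 + u) = -960 - 8*u)
R = 11340 (R = (45*36)*7 = 1620*7 = 11340)
sqrt(Y((3*5)*1) + R) = sqrt((-960 - 8*3*5) + 11340) = sqrt((-960 - 120) + 11340) = sqrt(-1080 + 11340) = sqrt(10260) = 6*sqrt(285)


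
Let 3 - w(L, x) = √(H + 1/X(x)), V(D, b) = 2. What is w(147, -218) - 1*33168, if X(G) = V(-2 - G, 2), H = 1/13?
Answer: -33165 - √390/26 ≈ -33166.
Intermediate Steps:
H = 1/13 ≈ 0.076923
X(G) = 2
w(L, x) = 3 - √390/26 (w(L, x) = 3 - √(1/13 + 1/2) = 3 - √(1/13 + ½) = 3 - √(15/26) = 3 - √390/26)
w(147, -218) - 1*33168 = (3 - √390/26) - 1*33168 = (3 - √390/26) - 33168 = -33165 - √390/26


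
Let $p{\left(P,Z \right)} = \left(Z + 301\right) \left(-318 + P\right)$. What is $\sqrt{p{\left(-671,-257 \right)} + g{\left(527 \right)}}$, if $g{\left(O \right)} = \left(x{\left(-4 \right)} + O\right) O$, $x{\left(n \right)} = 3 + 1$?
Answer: $29 \sqrt{281} \approx 486.13$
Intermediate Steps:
$p{\left(P,Z \right)} = \left(-318 + P\right) \left(301 + Z\right)$ ($p{\left(P,Z \right)} = \left(301 + Z\right) \left(-318 + P\right) = \left(-318 + P\right) \left(301 + Z\right)$)
$x{\left(n \right)} = 4$
$g{\left(O \right)} = O \left(4 + O\right)$ ($g{\left(O \right)} = \left(4 + O\right) O = O \left(4 + O\right)$)
$\sqrt{p{\left(-671,-257 \right)} + g{\left(527 \right)}} = \sqrt{\left(-95718 - -81726 + 301 \left(-671\right) - -172447\right) + 527 \left(4 + 527\right)} = \sqrt{\left(-95718 + 81726 - 201971 + 172447\right) + 527 \cdot 531} = \sqrt{-43516 + 279837} = \sqrt{236321} = 29 \sqrt{281}$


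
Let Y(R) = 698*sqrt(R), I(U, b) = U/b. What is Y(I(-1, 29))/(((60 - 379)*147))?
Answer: -698*I*sqrt(29)/1359897 ≈ -0.0027641*I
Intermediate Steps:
Y(I(-1, 29))/(((60 - 379)*147)) = (698*sqrt(-1/29))/(((60 - 379)*147)) = (698*sqrt(-1*1/29))/((-319*147)) = (698*sqrt(-1/29))/(-46893) = (698*(I*sqrt(29)/29))*(-1/46893) = (698*I*sqrt(29)/29)*(-1/46893) = -698*I*sqrt(29)/1359897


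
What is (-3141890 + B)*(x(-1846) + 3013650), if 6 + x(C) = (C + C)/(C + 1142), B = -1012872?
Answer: -1101847591822727/88 ≈ -1.2521e+13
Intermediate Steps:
x(C) = -6 + 2*C/(1142 + C) (x(C) = -6 + (C + C)/(C + 1142) = -6 + (2*C)/(1142 + C) = -6 + 2*C/(1142 + C))
(-3141890 + B)*(x(-1846) + 3013650) = (-3141890 - 1012872)*(4*(-1713 - 1*(-1846))/(1142 - 1846) + 3013650) = -4154762*(4*(-1713 + 1846)/(-704) + 3013650) = -4154762*(4*(-1/704)*133 + 3013650) = -4154762*(-133/176 + 3013650) = -4154762*530402267/176 = -1101847591822727/88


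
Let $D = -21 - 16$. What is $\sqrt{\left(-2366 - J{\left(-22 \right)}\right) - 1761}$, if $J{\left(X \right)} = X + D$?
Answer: $6 i \sqrt{113} \approx 63.781 i$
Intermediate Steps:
$D = -37$ ($D = -21 - 16 = -37$)
$J{\left(X \right)} = -37 + X$ ($J{\left(X \right)} = X - 37 = -37 + X$)
$\sqrt{\left(-2366 - J{\left(-22 \right)}\right) - 1761} = \sqrt{\left(-2366 - \left(-37 - 22\right)\right) - 1761} = \sqrt{\left(-2366 - -59\right) - 1761} = \sqrt{\left(-2366 + 59\right) - 1761} = \sqrt{-2307 - 1761} = \sqrt{-4068} = 6 i \sqrt{113}$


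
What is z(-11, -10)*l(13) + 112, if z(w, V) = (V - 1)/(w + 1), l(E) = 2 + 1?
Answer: 1153/10 ≈ 115.30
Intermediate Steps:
l(E) = 3
z(w, V) = (-1 + V)/(1 + w)
z(-11, -10)*l(13) + 112 = ((-1 - 10)/(1 - 11))*3 + 112 = (-11/(-10))*3 + 112 = -⅒*(-11)*3 + 112 = (11/10)*3 + 112 = 33/10 + 112 = 1153/10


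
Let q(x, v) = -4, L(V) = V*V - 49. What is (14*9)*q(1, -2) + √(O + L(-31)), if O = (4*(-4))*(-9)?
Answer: -504 + 4*√66 ≈ -471.50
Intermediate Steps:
L(V) = -49 + V² (L(V) = V² - 49 = -49 + V²)
O = 144 (O = -16*(-9) = 144)
(14*9)*q(1, -2) + √(O + L(-31)) = (14*9)*(-4) + √(144 + (-49 + (-31)²)) = 126*(-4) + √(144 + (-49 + 961)) = -504 + √(144 + 912) = -504 + √1056 = -504 + 4*√66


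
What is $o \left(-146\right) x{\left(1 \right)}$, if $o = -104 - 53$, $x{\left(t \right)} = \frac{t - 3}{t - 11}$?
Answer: $\frac{22922}{5} \approx 4584.4$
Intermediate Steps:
$x{\left(t \right)} = \frac{-3 + t}{-11 + t}$
$o = -157$
$o \left(-146\right) x{\left(1 \right)} = \left(-157\right) \left(-146\right) \frac{-3 + 1}{-11 + 1} = 22922 \frac{1}{-10} \left(-2\right) = 22922 \left(\left(- \frac{1}{10}\right) \left(-2\right)\right) = 22922 \cdot \frac{1}{5} = \frac{22922}{5}$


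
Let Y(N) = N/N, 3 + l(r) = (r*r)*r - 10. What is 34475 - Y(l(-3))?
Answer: 34474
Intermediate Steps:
l(r) = -13 + r³ (l(r) = -3 + ((r*r)*r - 10) = -3 + (r²*r - 10) = -3 + (r³ - 10) = -3 + (-10 + r³) = -13 + r³)
Y(N) = 1
34475 - Y(l(-3)) = 34475 - 1*1 = 34475 - 1 = 34474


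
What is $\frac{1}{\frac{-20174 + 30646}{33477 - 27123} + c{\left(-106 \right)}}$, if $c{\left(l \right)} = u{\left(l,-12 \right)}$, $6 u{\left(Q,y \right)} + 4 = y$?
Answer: $- \frac{3177}{3236} \approx -0.98177$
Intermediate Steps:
$u{\left(Q,y \right)} = - \frac{2}{3} + \frac{y}{6}$
$c{\left(l \right)} = - \frac{8}{3}$ ($c{\left(l \right)} = - \frac{2}{3} + \frac{1}{6} \left(-12\right) = - \frac{2}{3} - 2 = - \frac{8}{3}$)
$\frac{1}{\frac{-20174 + 30646}{33477 - 27123} + c{\left(-106 \right)}} = \frac{1}{\frac{-20174 + 30646}{33477 - 27123} - \frac{8}{3}} = \frac{1}{\frac{10472}{6354} - \frac{8}{3}} = \frac{1}{10472 \cdot \frac{1}{6354} - \frac{8}{3}} = \frac{1}{\frac{5236}{3177} - \frac{8}{3}} = \frac{1}{- \frac{3236}{3177}} = - \frac{3177}{3236}$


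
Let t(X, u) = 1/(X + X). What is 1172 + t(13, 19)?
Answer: 30473/26 ≈ 1172.0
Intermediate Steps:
t(X, u) = 1/(2*X)
1172 + t(13, 19) = 1172 + (½)/13 = 1172 + (½)*(1/13) = 1172 + 1/26 = 30473/26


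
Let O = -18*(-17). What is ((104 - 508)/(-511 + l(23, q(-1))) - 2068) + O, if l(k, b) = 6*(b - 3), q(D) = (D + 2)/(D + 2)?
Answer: -921122/523 ≈ -1761.2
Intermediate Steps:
q(D) = 1 (q(D) = (2 + D)/(2 + D) = 1)
O = 306
l(k, b) = -18 + 6*b (l(k, b) = 6*(-3 + b) = -18 + 6*b)
((104 - 508)/(-511 + l(23, q(-1))) - 2068) + O = ((104 - 508)/(-511 + (-18 + 6*1)) - 2068) + 306 = (-404/(-511 + (-18 + 6)) - 2068) + 306 = (-404/(-511 - 12) - 2068) + 306 = (-404/(-523) - 2068) + 306 = (-404*(-1/523) - 2068) + 306 = (404/523 - 2068) + 306 = -1081160/523 + 306 = -921122/523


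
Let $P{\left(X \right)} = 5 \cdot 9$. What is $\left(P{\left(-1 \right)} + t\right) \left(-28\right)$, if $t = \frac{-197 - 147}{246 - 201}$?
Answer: $- \frac{47068}{45} \approx -1046.0$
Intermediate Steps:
$t = - \frac{344}{45} \approx -7.6444$
$P{\left(X \right)} = 45$
$\left(P{\left(-1 \right)} + t\right) \left(-28\right) = \left(45 - \frac{344}{45}\right) \left(-28\right) = \frac{1681}{45} \left(-28\right) = - \frac{47068}{45}$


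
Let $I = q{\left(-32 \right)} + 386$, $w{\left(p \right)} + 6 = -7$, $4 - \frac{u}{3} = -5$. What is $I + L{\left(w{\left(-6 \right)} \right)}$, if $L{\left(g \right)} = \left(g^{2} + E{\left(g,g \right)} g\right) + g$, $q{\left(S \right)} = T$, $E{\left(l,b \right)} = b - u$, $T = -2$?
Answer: $1060$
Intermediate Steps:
$u = 27$ ($u = 12 - -15 = 12 + 15 = 27$)
$w{\left(p \right)} = -13$ ($w{\left(p \right)} = -6 - 7 = -13$)
$E{\left(l,b \right)} = -27 + b$ ($E{\left(l,b \right)} = b - 27 = -27 + b$)
$q{\left(S \right)} = -2$
$L{\left(g \right)} = g + g^{2} + g \left(-27 + g\right)$ ($L{\left(g \right)} = \left(g^{2} + \left(-27 + g\right) g\right) + g = \left(g^{2} + g \left(-27 + g\right)\right) + g = g + g^{2} + g \left(-27 + g\right)$)
$I = 384$ ($I = -2 + 386 = 384$)
$I + L{\left(w{\left(-6 \right)} \right)} = 384 + 2 \left(-13\right) \left(-13 - 13\right) = 384 + 2 \left(-13\right) \left(-26\right) = 384 + 676 = 1060$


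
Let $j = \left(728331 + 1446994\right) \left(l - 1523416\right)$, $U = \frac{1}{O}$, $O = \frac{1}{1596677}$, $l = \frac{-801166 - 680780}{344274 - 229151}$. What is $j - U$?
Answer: $- \frac{381512384965383321}{115123} \approx -3.314 \cdot 10^{12}$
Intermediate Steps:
$l = - \frac{1481946}{115123} \approx -12.873$
$O = \frac{1}{1596677} \approx 6.263 \cdot 10^{-7}$
$U = 1596677$ ($U = \frac{1}{\frac{1}{1596677}} = 1596677$)
$j = - \frac{381512201151137050}{115123}$ ($j = \left(728331 + 1446994\right) \left(- \frac{1481946}{115123} - 1523416\right) = 2175325 \left(- \frac{175381702114}{115123}\right) = - \frac{381512201151137050}{115123} \approx -3.314 \cdot 10^{12}$)
$j - U = - \frac{381512201151137050}{115123} - 1596677 = - \frac{381512384965383321}{115123}$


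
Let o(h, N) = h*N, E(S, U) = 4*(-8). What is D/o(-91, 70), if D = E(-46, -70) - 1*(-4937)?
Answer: -981/1274 ≈ -0.77002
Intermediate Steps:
E(S, U) = -32
o(h, N) = N*h
D = 4905 (D = -32 - 1*(-4937) = -32 + 4937 = 4905)
D/o(-91, 70) = 4905/((70*(-91))) = 4905/(-6370) = 4905*(-1/6370) = -981/1274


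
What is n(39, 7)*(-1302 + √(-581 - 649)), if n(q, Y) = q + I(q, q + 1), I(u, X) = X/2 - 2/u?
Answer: -997766/13 + 2299*I*√1230/39 ≈ -76751.0 + 2067.4*I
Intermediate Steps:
I(u, X) = X/2 - 2/u (I(u, X) = X*(½) - 2/u = X/2 - 2/u)
n(q, Y) = ½ - 2/q + 3*q/2 (n(q, Y) = q + ((q + 1)/2 - 2/q) = q + ((1 + q)/2 - 2/q) = q + ((½ + q/2) - 2/q) = q + (½ + q/2 - 2/q) = ½ - 2/q + 3*q/2)
n(39, 7)*(-1302 + √(-581 - 649)) = ((½)*(-4 + 39*(1 + 3*39))/39)*(-1302 + √(-581 - 649)) = ((½)*(1/39)*(-4 + 39*(1 + 117)))*(-1302 + √(-1230)) = ((½)*(1/39)*(-4 + 39*118))*(-1302 + I*√1230) = ((½)*(1/39)*(-4 + 4602))*(-1302 + I*√1230) = ((½)*(1/39)*4598)*(-1302 + I*√1230) = 2299*(-1302 + I*√1230)/39 = -997766/13 + 2299*I*√1230/39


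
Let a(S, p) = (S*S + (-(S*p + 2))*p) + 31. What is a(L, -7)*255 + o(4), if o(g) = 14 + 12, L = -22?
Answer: 409811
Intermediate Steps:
o(g) = 26
a(S, p) = 31 + S² + p*(-2 - S*p) (a(S, p) = (S² + (-(2 + S*p))*p) + 31 = (S² + (-2 - S*p)*p) + 31 = (S² + p*(-2 - S*p)) + 31 = 31 + S² + p*(-2 - S*p))
a(L, -7)*255 + o(4) = (31 + (-22)² - 2*(-7) - 1*(-22)*(-7)²)*255 + 26 = (31 + 484 + 14 - 1*(-22)*49)*255 + 26 = (31 + 484 + 14 + 1078)*255 + 26 = 1607*255 + 26 = 409785 + 26 = 409811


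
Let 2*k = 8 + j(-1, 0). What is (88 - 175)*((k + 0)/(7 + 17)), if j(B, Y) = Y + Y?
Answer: -29/2 ≈ -14.500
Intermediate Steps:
j(B, Y) = 2*Y
k = 4 (k = (8 + 2*0)/2 = (8 + 0)/2 = (1/2)*8 = 4)
(88 - 175)*((k + 0)/(7 + 17)) = (88 - 175)*((4 + 0)/(7 + 17)) = -348/24 = -87*1/6 = -29/2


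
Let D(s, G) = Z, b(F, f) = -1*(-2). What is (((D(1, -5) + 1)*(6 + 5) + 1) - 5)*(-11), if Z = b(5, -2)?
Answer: -319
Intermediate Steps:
b(F, f) = 2
Z = 2
D(s, G) = 2
(((D(1, -5) + 1)*(6 + 5) + 1) - 5)*(-11) = (((2 + 1)*(6 + 5) + 1) - 5)*(-11) = ((3*11 + 1) - 5)*(-11) = ((33 + 1) - 5)*(-11) = (34 - 5)*(-11) = 29*(-11) = -319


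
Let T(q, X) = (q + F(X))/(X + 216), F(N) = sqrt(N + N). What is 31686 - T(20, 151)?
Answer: 11628742/367 - sqrt(302)/367 ≈ 31686.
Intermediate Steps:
F(N) = sqrt(2)*sqrt(N) (F(N) = sqrt(2*N) = sqrt(2)*sqrt(N))
T(q, X) = (q + sqrt(2)*sqrt(X))/(216 + X) (T(q, X) = (q + sqrt(2)*sqrt(X))/(X + 216) = (q + sqrt(2)*sqrt(X))/(216 + X))
31686 - T(20, 151) = 31686 - (20 + sqrt(2)*sqrt(151))/(216 + 151) = 31686 - (20 + sqrt(302))/367 = 31686 - (20/367 + sqrt(302)/367) = 31686 + (-20/367 - sqrt(302)/367) = 11628742/367 - sqrt(302)/367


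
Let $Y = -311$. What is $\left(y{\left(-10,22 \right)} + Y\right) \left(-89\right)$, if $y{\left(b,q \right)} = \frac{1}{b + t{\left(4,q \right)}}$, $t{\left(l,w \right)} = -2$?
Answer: $\frac{332237}{12} \approx 27686.0$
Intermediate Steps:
$y{\left(b,q \right)} = \frac{1}{-2 + b}$ ($y{\left(b,q \right)} = \frac{1}{b - 2} = \frac{1}{-2 + b}$)
$\left(y{\left(-10,22 \right)} + Y\right) \left(-89\right) = \left(\frac{1}{-2 - 10} - 311\right) \left(-89\right) = \left(\frac{1}{-12} - 311\right) \left(-89\right) = \left(- \frac{1}{12} - 311\right) \left(-89\right) = \left(- \frac{3733}{12}\right) \left(-89\right) = \frac{332237}{12}$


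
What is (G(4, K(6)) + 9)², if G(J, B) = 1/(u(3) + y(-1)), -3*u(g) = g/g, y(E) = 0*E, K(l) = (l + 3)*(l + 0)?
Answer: 36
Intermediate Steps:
K(l) = l*(3 + l) (K(l) = (3 + l)*l = l*(3 + l))
y(E) = 0
u(g) = -⅓ (u(g) = -g/(3*g) = -⅓*1 = -⅓)
G(J, B) = -3 (G(J, B) = 1/(-⅓ + 0) = 1/(-⅓) = -3)
(G(4, K(6)) + 9)² = (-3 + 9)² = 6² = 36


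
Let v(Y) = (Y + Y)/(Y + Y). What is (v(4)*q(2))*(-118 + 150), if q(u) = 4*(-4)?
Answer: -512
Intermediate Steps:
v(Y) = 1 (v(Y) = (2*Y)/((2*Y)) = (2*Y)*(1/(2*Y)) = 1)
q(u) = -16
(v(4)*q(2))*(-118 + 150) = (1*(-16))*(-118 + 150) = -16*32 = -512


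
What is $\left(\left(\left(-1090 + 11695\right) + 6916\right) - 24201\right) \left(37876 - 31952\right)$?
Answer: $-39572320$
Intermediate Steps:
$\left(\left(\left(-1090 + 11695\right) + 6916\right) - 24201\right) \left(37876 - 31952\right) = \left(\left(10605 + 6916\right) - 24201\right) 5924 = \left(17521 - 24201\right) 5924 = \left(-6680\right) 5924 = -39572320$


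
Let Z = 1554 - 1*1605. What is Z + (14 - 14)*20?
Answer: -51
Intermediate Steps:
Z = -51 (Z = 1554 - 1605 = -51)
Z + (14 - 14)*20 = -51 + (14 - 14)*20 = -51 + 0*20 = -51 + 0 = -51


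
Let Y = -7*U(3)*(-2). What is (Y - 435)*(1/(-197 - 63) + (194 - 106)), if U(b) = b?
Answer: -8991447/260 ≈ -34583.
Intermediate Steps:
Y = 42 (Y = -7*3*(-2) = -21*(-2) = 42)
(Y - 435)*(1/(-197 - 63) + (194 - 106)) = (42 - 435)*(1/(-197 - 63) + (194 - 106)) = -393*(1/(-260) + 88) = -393*(-1/260 + 88) = -393*22879/260 = -8991447/260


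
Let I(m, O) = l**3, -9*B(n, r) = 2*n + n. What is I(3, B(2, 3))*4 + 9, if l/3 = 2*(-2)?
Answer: -6903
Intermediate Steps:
l = -12 (l = 3*(2*(-2)) = 3*(-4) = -12)
B(n, r) = -n/3 (B(n, r) = -(2*n + n)/9 = -n/3)
I(m, O) = -1728 (I(m, O) = (-12)**3 = -1728)
I(3, B(2, 3))*4 + 9 = -1728*4 + 9 = -6912 + 9 = -6903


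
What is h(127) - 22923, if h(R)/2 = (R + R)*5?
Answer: -20383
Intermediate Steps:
h(R) = 20*R (h(R) = 2*((R + R)*5) = 2*((2*R)*5) = 2*(10*R) = 20*R)
h(127) - 22923 = 20*127 - 22923 = 2540 - 22923 = -20383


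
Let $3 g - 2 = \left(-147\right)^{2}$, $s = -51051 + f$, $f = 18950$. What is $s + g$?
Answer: $- \frac{74692}{3} \approx -24897.0$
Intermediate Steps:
$s = -32101$ ($s = -51051 + 18950 = -32101$)
$g = \frac{21611}{3}$ ($g = \frac{2}{3} + \frac{\left(-147\right)^{2}}{3} = \frac{2}{3} + \frac{1}{3} \cdot 21609 = \frac{2}{3} + 7203 = \frac{21611}{3} \approx 7203.7$)
$s + g = -32101 + \frac{21611}{3} = - \frac{74692}{3}$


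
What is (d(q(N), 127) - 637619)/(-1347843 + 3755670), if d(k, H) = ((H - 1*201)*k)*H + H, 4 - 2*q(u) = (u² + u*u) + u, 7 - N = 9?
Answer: -628094/2407827 ≈ -0.26086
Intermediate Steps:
N = -2 (N = 7 - 1*9 = 7 - 9 = -2)
q(u) = 2 - u² - u/2 (q(u) = 2 - ((u² + u*u) + u)/2 = 2 - ((u² + u²) + u)/2 = 2 - (2*u² + u)/2 = 2 - (u + 2*u²)/2 = 2 + (-u² - u/2) = 2 - u² - u/2)
d(k, H) = H + H*k*(-201 + H) (d(k, H) = ((H - 201)*k)*H + H = ((-201 + H)*k)*H + H = (k*(-201 + H))*H + H = H*k*(-201 + H) + H = H + H*k*(-201 + H))
(d(q(N), 127) - 637619)/(-1347843 + 3755670) = (127*(1 - 201*(2 - 1*(-2)² - ½*(-2)) + 127*(2 - 1*(-2)² - ½*(-2))) - 637619)/(-1347843 + 3755670) = (127*(1 - 201*(2 - 1*4 + 1) + 127*(2 - 1*4 + 1)) - 637619)/2407827 = (127*(1 - 201*(2 - 4 + 1) + 127*(2 - 4 + 1)) - 637619)*(1/2407827) = (127*(1 - 201*(-1) + 127*(-1)) - 637619)*(1/2407827) = (127*(1 + 201 - 127) - 637619)*(1/2407827) = (127*75 - 637619)*(1/2407827) = (9525 - 637619)*(1/2407827) = -628094*1/2407827 = -628094/2407827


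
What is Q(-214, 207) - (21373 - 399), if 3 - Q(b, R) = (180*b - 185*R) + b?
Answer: 56058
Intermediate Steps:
Q(b, R) = 3 - 181*b + 185*R (Q(b, R) = 3 - ((180*b - 185*R) + b) = 3 - ((-185*R + 180*b) + b) = 3 - (-185*R + 181*b) = 3 + (-181*b + 185*R) = 3 - 181*b + 185*R)
Q(-214, 207) - (21373 - 399) = (3 - 181*(-214) + 185*207) - (21373 - 399) = (3 + 38734 + 38295) - 1*20974 = 77032 - 20974 = 56058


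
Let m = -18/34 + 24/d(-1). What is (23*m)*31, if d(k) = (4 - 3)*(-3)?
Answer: -103385/17 ≈ -6081.5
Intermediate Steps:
d(k) = -3 (d(k) = 1*(-3) = -3)
m = -145/17 (m = -18/34 + 24/(-3) = -18*1/34 + 24*(-1/3) = -9/17 - 8 = -145/17 ≈ -8.5294)
(23*m)*31 = (23*(-145/17))*31 = -3335/17*31 = -103385/17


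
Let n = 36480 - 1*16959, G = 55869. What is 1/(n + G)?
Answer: 1/75390 ≈ 1.3264e-5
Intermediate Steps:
n = 19521 (n = 36480 - 16959 = 19521)
1/(n + G) = 1/(19521 + 55869) = 1/75390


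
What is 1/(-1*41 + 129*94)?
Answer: 1/12085 ≈ 8.2747e-5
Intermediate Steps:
1/(-1*41 + 129*94) = 1/(-41 + 12126) = 1/12085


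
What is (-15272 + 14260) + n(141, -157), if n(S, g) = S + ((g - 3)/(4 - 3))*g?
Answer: 24249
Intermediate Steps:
n(S, g) = S + g*(-3 + g) (n(S, g) = S + ((-3 + g)/1)*g = S + ((-3 + g)*1)*g = S + (-3 + g)*g = S + g*(-3 + g))
(-15272 + 14260) + n(141, -157) = (-15272 + 14260) + (141 + (-157)² - 3*(-157)) = -1012 + (141 + 24649 + 471) = -1012 + 25261 = 24249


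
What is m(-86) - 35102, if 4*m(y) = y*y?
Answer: -33253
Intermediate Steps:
m(y) = y²/4 (m(y) = (y*y)/4 = y²/4)
m(-86) - 35102 = (¼)*(-86)² - 35102 = (¼)*7396 - 35102 = 1849 - 35102 = -33253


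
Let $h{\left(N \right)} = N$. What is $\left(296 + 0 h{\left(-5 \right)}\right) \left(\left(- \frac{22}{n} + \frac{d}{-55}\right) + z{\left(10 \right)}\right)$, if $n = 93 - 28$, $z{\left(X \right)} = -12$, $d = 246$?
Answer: $- \frac{711584}{143} \approx -4976.1$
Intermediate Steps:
$n = 65$ ($n = 93 - 28 = 65$)
$\left(296 + 0 h{\left(-5 \right)}\right) \left(\left(- \frac{22}{n} + \frac{d}{-55}\right) + z{\left(10 \right)}\right) = \left(296 + 0 \left(-5\right)\right) \left(\left(- \frac{22}{65} + \frac{246}{-55}\right) - 12\right) = \left(296 + 0\right) \left(\left(\left(-22\right) \frac{1}{65} + 246 \left(- \frac{1}{55}\right)\right) - 12\right) = 296 \left(\left(- \frac{22}{65} - \frac{246}{55}\right) - 12\right) = 296 \left(- \frac{688}{143} - 12\right) = 296 \left(- \frac{2404}{143}\right) = - \frac{711584}{143}$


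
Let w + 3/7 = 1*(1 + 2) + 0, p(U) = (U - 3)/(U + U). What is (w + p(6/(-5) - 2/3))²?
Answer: 961/64 ≈ 15.016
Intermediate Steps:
p(U) = (-3 + U)/(2*U) (p(U) = (-3 + U)/((2*U)) = (-3 + U)*(1/(2*U)) = (-3 + U)/(2*U))
w = 18/7 (w = -3/7 + (1*(1 + 2) + 0) = -3/7 + (1*3 + 0) = -3/7 + (3 + 0) = -3/7 + 3 = 18/7 ≈ 2.5714)
(w + p(6/(-5) - 2/3))² = (18/7 + (-3 + (6/(-5) - 2/3))/(2*(6/(-5) - 2/3)))² = (18/7 + (-3 + (6*(-⅕) - 2*⅓))/(2*(6*(-⅕) - 2*⅓)))² = (18/7 + (-3 + (-6/5 - ⅔))/(2*(-6/5 - ⅔)))² = (18/7 + (-3 - 28/15)/(2*(-28/15)))² = (18/7 + (½)*(-15/28)*(-73/15))² = (18/7 + 73/56)² = (31/8)² = 961/64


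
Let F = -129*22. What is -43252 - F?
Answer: -40414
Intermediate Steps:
F = -2838
-43252 - F = -43252 - 1*(-2838) = -43252 + 2838 = -40414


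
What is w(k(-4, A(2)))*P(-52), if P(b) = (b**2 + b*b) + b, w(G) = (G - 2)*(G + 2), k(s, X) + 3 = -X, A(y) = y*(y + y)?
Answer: 626652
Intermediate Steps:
A(y) = 2*y**2 (A(y) = y*(2*y) = 2*y**2)
k(s, X) = -3 - X
w(G) = (-2 + G)*(2 + G)
P(b) = b + 2*b**2 (P(b) = (b**2 + b**2) + b = 2*b**2 + b = b + 2*b**2)
w(k(-4, A(2)))*P(-52) = (-4 + (-3 - 2*2**2)**2)*(-52*(1 + 2*(-52))) = (-4 + (-3 - 2*4)**2)*(-52*(1 - 104)) = (-4 + (-3 - 1*8)**2)*(-52*(-103)) = (-4 + (-3 - 8)**2)*5356 = (-4 + (-11)**2)*5356 = (-4 + 121)*5356 = 117*5356 = 626652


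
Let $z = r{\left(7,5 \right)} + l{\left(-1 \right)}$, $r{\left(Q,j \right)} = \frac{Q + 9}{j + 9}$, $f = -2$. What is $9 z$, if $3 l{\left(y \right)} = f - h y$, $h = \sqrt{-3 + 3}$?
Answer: $\frac{30}{7} \approx 4.2857$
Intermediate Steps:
$r{\left(Q,j \right)} = \frac{9 + Q}{9 + j}$
$h = 0$ ($h = \sqrt{0} = 0$)
$l{\left(y \right)} = - \frac{2}{3}$ ($l{\left(y \right)} = \frac{-2 - 0 y}{3} = \frac{-2 - 0}{3} = \frac{-2 + 0}{3} = \frac{1}{3} \left(-2\right) = - \frac{2}{3}$)
$z = \frac{10}{21}$ ($z = \frac{9 + 7}{9 + 5} - \frac{2}{3} = \frac{1}{14} \cdot 16 - \frac{2}{3} = \frac{8}{7} - \frac{2}{3} = \frac{10}{21} \approx 0.47619$)
$9 z = 9 \cdot \frac{10}{21} = \frac{30}{7}$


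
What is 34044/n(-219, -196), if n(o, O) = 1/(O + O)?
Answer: -13345248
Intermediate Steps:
n(o, O) = 1/(2*O)
34044/n(-219, -196) = 34044/(((1/2)/(-196))) = 34044/(((1/2)*(-1/196))) = 34044/(-1/392) = 34044*(-392) = -13345248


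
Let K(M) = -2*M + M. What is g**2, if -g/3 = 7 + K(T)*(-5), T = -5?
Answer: 2916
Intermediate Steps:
K(M) = -M
g = 54 (g = -3*(7 - 1*(-5)*(-5)) = -3*(7 + 5*(-5)) = -3*(7 - 25) = -3*(-18) = 54)
g**2 = 54**2 = 2916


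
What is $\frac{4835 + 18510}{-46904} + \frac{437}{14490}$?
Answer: $- \frac{6908087}{14774760} \approx -0.46756$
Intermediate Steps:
$\frac{4835 + 18510}{-46904} + \frac{437}{14490} = 23345 \left(- \frac{1}{46904}\right) + 437 \cdot \frac{1}{14490} = - \frac{23345}{46904} + \frac{19}{630} = - \frac{6908087}{14774760}$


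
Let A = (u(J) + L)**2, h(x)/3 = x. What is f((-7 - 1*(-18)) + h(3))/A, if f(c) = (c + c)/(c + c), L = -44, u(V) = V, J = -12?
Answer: 1/3136 ≈ 0.00031888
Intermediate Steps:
h(x) = 3*x
f(c) = 1 (f(c) = (2*c)/((2*c)) = (2*c)*(1/(2*c)) = 1)
A = 3136 (A = (-12 - 44)**2 = (-56)**2 = 3136)
f((-7 - 1*(-18)) + h(3))/A = 1/3136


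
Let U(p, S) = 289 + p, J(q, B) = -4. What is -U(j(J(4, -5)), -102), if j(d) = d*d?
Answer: -305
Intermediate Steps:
j(d) = d**2
-U(j(J(4, -5)), -102) = -(289 + (-4)**2) = -(289 + 16) = -1*305 = -305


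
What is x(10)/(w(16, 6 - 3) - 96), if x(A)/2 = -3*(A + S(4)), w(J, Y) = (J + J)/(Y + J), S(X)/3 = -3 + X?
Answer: 741/896 ≈ 0.82701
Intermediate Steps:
S(X) = -9 + 3*X (S(X) = 3*(-3 + X) = -9 + 3*X)
w(J, Y) = 2*J/(J + Y) (w(J, Y) = (2*J)/(J + Y) = 2*J/(J + Y))
x(A) = -18 - 6*A (x(A) = 2*(-3*(A + (-9 + 3*4))) = 2*(-3*(A + (-9 + 12))) = 2*(-3*(A + 3)) = 2*(-3*(3 + A)) = 2*(-9 - 3*A) = -18 - 6*A)
x(10)/(w(16, 6 - 3) - 96) = (-18 - 6*10)/(2*16/(16 + (6 - 3)) - 96) = (-18 - 60)/(2*16/(16 + 3) - 96) = -78/(2*16/19 - 96) = -78/(2*16*(1/19) - 96) = -78/(32/19 - 96) = -78/(-1792/19) = -78*(-19/1792) = 741/896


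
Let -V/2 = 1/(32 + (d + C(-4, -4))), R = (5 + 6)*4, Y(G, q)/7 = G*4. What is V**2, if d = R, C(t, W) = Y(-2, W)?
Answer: 1/100 ≈ 0.010000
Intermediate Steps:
Y(G, q) = 28*G (Y(G, q) = 7*(G*4) = 7*(4*G) = 28*G)
C(t, W) = -56 (C(t, W) = 28*(-2) = -56)
R = 44 (R = 11*4 = 44)
d = 44
V = -1/10 (V = -2/(32 + (44 - 56)) = -2/(32 - 12) = -2/20 = -2*1/20 = -1/10 ≈ -0.10000)
V**2 = (-1/10)**2 = 1/100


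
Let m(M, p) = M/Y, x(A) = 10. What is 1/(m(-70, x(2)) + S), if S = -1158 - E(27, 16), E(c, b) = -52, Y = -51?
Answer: -51/56336 ≈ -0.00090528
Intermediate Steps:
m(M, p) = -M/51 (m(M, p) = M/(-51) = M*(-1/51) = -M/51)
S = -1106 (S = -1158 - 1*(-52) = -1158 + 52 = -1106)
1/(m(-70, x(2)) + S) = 1/(-1/51*(-70) - 1106) = 1/(70/51 - 1106) = 1/(-56336/51) = -51/56336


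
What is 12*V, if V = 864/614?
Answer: 5184/307 ≈ 16.886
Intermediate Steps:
V = 432/307 (V = 864*(1/614) = 432/307 ≈ 1.4072)
12*V = 12*(432/307) = 5184/307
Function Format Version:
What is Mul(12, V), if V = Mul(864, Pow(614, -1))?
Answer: Rational(5184, 307) ≈ 16.886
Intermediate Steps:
V = Rational(432, 307) (V = Mul(864, Rational(1, 614)) = Rational(432, 307) ≈ 1.4072)
Mul(12, V) = Mul(12, Rational(432, 307)) = Rational(5184, 307)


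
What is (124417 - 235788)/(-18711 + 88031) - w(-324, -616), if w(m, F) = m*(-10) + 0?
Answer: -224708171/69320 ≈ -3241.6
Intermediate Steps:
w(m, F) = -10*m (w(m, F) = -10*m + 0 = -10*m)
(124417 - 235788)/(-18711 + 88031) - w(-324, -616) = (124417 - 235788)/(-18711 + 88031) - (-10)*(-324) = -111371/69320 - 1*3240 = -111371*1/69320 - 3240 = -111371/69320 - 3240 = -224708171/69320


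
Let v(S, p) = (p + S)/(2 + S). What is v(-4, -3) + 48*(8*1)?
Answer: 775/2 ≈ 387.50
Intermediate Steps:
v(S, p) = (S + p)/(2 + S)
v(-4, -3) + 48*(8*1) = (-4 - 3)/(2 - 4) + 48*(8*1) = -7/(-2) + 48*8 = -½*(-7) + 384 = 7/2 + 384 = 775/2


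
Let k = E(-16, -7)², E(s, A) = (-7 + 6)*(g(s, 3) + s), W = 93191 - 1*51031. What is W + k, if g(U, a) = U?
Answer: 43184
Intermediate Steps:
W = 42160 (W = 93191 - 51031 = 42160)
E(s, A) = -2*s (E(s, A) = (-7 + 6)*(s + s) = -2*s)
k = 1024 (k = (-2*(-16))² = 32² = 1024)
W + k = 42160 + 1024 = 43184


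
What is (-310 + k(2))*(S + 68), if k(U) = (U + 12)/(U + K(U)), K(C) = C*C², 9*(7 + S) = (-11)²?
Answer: -206762/9 ≈ -22974.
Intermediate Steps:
S = 58/9 (S = -7 + (⅑)*(-11)² = -7 + (⅑)*121 = -7 + 121/9 = 58/9 ≈ 6.4444)
K(C) = C³
k(U) = (12 + U)/(U + U³) (k(U) = (U + 12)/(U + U³) = (12 + U)/(U + U³))
(-310 + k(2))*(S + 68) = (-310 + (12 + 2)/(2 + 2³))*(58/9 + 68) = (-310 + 14/(2 + 8))*(670/9) = (-310 + 14/10)*(670/9) = (-310 + (⅒)*14)*(670/9) = (-310 + 7/5)*(670/9) = -1543/5*670/9 = -206762/9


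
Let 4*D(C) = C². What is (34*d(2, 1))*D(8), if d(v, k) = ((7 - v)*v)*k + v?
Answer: 6528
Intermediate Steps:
D(C) = C²/4
d(v, k) = v + k*v*(7 - v) (d(v, k) = (v*(7 - v))*k + v = k*v*(7 - v) + v = v + k*v*(7 - v))
(34*d(2, 1))*D(8) = (34*(2*(1 + 7*1 - 1*1*2)))*((¼)*8²) = (34*(2*(1 + 7 - 2)))*((¼)*64) = (34*(2*6))*16 = (34*12)*16 = 408*16 = 6528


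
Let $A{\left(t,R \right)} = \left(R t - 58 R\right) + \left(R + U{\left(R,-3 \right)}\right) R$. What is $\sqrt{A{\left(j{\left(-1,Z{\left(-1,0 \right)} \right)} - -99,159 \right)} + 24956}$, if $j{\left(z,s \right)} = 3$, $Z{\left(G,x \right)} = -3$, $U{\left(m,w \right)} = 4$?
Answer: $7 \sqrt{1181} \approx 240.56$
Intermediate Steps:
$A{\left(t,R \right)} = - 58 R + R t + R \left(4 + R\right)$ ($A{\left(t,R \right)} = \left(R t - 58 R\right) + \left(R + 4\right) R = \left(- 58 R + R t\right) + \left(4 + R\right) R = \left(- 58 R + R t\right) + R \left(4 + R\right) = - 58 R + R t + R \left(4 + R\right)$)
$\sqrt{A{\left(j{\left(-1,Z{\left(-1,0 \right)} \right)} - -99,159 \right)} + 24956} = \sqrt{159 \left(-54 + 159 + \left(3 - -99\right)\right) + 24956} = \sqrt{159 \left(-54 + 159 + \left(3 + 99\right)\right) + 24956} = \sqrt{159 \left(-54 + 159 + 102\right) + 24956} = \sqrt{159 \cdot 207 + 24956} = \sqrt{32913 + 24956} = \sqrt{57869} = 7 \sqrt{1181}$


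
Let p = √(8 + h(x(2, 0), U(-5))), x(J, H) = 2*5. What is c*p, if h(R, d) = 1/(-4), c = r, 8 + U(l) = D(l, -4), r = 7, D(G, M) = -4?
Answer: 7*√31/2 ≈ 19.487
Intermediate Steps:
x(J, H) = 10
U(l) = -12 (U(l) = -8 - 4 = -12)
c = 7
h(R, d) = -¼
p = √31/2 (p = √(8 - ¼) = √(31/4) = √31/2 ≈ 2.7839)
c*p = 7*(√31/2) = 7*√31/2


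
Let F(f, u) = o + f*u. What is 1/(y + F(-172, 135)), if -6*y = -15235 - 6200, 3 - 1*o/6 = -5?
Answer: -2/39199 ≈ -5.1022e-5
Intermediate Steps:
o = 48 (o = 18 - 6*(-5) = 18 + 30 = 48)
y = 7145/2 (y = -(-15235 - 6200)/6 = -1/6*(-21435) = 7145/2 ≈ 3572.5)
F(f, u) = 48 + f*u
1/(y + F(-172, 135)) = 1/(7145/2 + (48 - 172*135)) = 1/(7145/2 + (48 - 23220)) = 1/(7145/2 - 23172) = 1/(-39199/2) = -2/39199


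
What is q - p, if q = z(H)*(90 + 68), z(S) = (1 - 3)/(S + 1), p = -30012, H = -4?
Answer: 90352/3 ≈ 30117.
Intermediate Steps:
z(S) = -2/(1 + S)
q = 316/3 (q = (-2/(1 - 4))*(90 + 68) = -2/(-3)*158 = -2*(-1/3)*158 = (2/3)*158 = 316/3 ≈ 105.33)
q - p = 316/3 - 1*(-30012) = 316/3 + 30012 = 90352/3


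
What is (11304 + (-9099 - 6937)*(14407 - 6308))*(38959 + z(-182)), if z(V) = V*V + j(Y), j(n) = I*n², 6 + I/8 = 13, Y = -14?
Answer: -10786395571340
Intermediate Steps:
I = 56 (I = -48 + 8*13 = -48 + 104 = 56)
j(n) = 56*n²
z(V) = 10976 + V² (z(V) = V*V + 56*(-14)² = V² + 56*196 = V² + 10976 = 10976 + V²)
(11304 + (-9099 - 6937)*(14407 - 6308))*(38959 + z(-182)) = (11304 + (-9099 - 6937)*(14407 - 6308))*(38959 + (10976 + (-182)²)) = (11304 - 16036*8099)*(38959 + (10976 + 33124)) = (11304 - 129875564)*(38959 + 44100) = -129864260*83059 = -10786395571340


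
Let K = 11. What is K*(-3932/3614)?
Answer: -21626/1807 ≈ -11.968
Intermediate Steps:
K*(-3932/3614) = 11*(-3932/3614) = 11*(-3932*1/3614) = 11*(-1966/1807) = -21626/1807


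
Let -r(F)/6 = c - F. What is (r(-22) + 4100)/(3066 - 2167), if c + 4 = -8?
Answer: 4040/899 ≈ 4.4939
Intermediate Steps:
c = -12 (c = -4 - 8 = -12)
r(F) = 72 + 6*F (r(F) = -6*(-12 - F) = 72 + 6*F)
(r(-22) + 4100)/(3066 - 2167) = ((72 + 6*(-22)) + 4100)/(3066 - 2167) = ((72 - 132) + 4100)/899 = (-60 + 4100)*(1/899) = 4040*(1/899) = 4040/899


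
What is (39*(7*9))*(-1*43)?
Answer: -105651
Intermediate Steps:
(39*(7*9))*(-1*43) = (39*63)*(-43) = 2457*(-43) = -105651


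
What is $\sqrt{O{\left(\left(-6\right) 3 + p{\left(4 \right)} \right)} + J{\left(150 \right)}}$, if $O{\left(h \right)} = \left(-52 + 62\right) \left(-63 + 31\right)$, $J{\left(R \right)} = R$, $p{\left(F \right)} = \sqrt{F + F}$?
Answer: $i \sqrt{170} \approx 13.038 i$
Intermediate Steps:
$p{\left(F \right)} = \sqrt{2} \sqrt{F}$ ($p{\left(F \right)} = \sqrt{2 F} = \sqrt{2} \sqrt{F}$)
$O{\left(h \right)} = -320$ ($O{\left(h \right)} = 10 \left(-32\right) = -320$)
$\sqrt{O{\left(\left(-6\right) 3 + p{\left(4 \right)} \right)} + J{\left(150 \right)}} = \sqrt{-320 + 150} = \sqrt{-170} = i \sqrt{170}$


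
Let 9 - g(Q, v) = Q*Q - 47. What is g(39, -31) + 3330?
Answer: 1865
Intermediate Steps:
g(Q, v) = 56 - Q² (g(Q, v) = 9 - (Q*Q - 47) = 9 - (Q² - 47) = 9 - (-47 + Q²) = 9 + (47 - Q²) = 56 - Q²)
g(39, -31) + 3330 = (56 - 1*39²) + 3330 = (56 - 1*1521) + 3330 = (56 - 1521) + 3330 = -1465 + 3330 = 1865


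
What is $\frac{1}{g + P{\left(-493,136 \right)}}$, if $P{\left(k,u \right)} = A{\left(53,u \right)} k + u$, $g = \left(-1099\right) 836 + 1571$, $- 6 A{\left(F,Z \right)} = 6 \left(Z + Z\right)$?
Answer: $- \frac{1}{782961} \approx -1.2772 \cdot 10^{-6}$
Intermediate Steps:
$A{\left(F,Z \right)} = - 2 Z$ ($A{\left(F,Z \right)} = - \frac{6 \left(Z + Z\right)}{6} = - \frac{6 \cdot 2 Z}{6} = - \frac{12 Z}{6} = - 2 Z$)
$g = -917193$ ($g = -918764 + 1571 = -917193$)
$P{\left(k,u \right)} = u - 2 k u$ ($P{\left(k,u \right)} = - 2 u k + u = - 2 k u + u = u - 2 k u$)
$\frac{1}{g + P{\left(-493,136 \right)}} = \frac{1}{-917193 + 136 \left(1 - -986\right)} = \frac{1}{-917193 + 136 \left(1 + 986\right)} = \frac{1}{-917193 + 136 \cdot 987} = \frac{1}{-917193 + 134232} = \frac{1}{-782961} = - \frac{1}{782961}$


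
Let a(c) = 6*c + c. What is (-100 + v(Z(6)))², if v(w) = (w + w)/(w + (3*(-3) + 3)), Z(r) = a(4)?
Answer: 1149184/121 ≈ 9497.4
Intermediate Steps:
a(c) = 7*c
Z(r) = 28 (Z(r) = 7*4 = 28)
v(w) = 2*w/(-6 + w) (v(w) = (2*w)/(w + (-9 + 3)) = (2*w)/(w - 6) = (2*w)/(-6 + w) = 2*w/(-6 + w))
(-100 + v(Z(6)))² = (-100 + 2*28/(-6 + 28))² = (-100 + 2*28/22)² = (-100 + 2*28*(1/22))² = (-100 + 28/11)² = (-1072/11)² = 1149184/121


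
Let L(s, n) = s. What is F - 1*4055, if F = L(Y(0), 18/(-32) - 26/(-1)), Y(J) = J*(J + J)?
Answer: -4055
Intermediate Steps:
Y(J) = 2*J**2 (Y(J) = J*(2*J) = 2*J**2)
F = 0 (F = 2*0**2 = 2*0 = 0)
F - 1*4055 = 0 - 1*4055 = 0 - 4055 = -4055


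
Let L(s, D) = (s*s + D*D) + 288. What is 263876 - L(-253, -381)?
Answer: 54418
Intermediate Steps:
L(s, D) = 288 + D² + s² (L(s, D) = (s² + D²) + 288 = (D² + s²) + 288 = 288 + D² + s²)
263876 - L(-253, -381) = 263876 - (288 + (-381)² + (-253)²) = 263876 - (288 + 145161 + 64009) = 263876 - 1*209458 = 263876 - 209458 = 54418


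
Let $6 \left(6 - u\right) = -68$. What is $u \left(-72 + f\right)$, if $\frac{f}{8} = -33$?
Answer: $-5824$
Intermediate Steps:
$u = \frac{52}{3}$ ($u = 6 - - \frac{34}{3} = 6 + \frac{34}{3} = \frac{52}{3} \approx 17.333$)
$f = -264$ ($f = 8 \left(-33\right) = -264$)
$u \left(-72 + f\right) = \frac{52 \left(-72 - 264\right)}{3} = \frac{52}{3} \left(-336\right) = -5824$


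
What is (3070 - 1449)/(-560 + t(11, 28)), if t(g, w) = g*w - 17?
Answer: -1621/269 ≈ -6.0260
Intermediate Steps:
t(g, w) = -17 + g*w
(3070 - 1449)/(-560 + t(11, 28)) = (3070 - 1449)/(-560 + (-17 + 11*28)) = 1621/(-560 + (-17 + 308)) = 1621/(-560 + 291) = 1621/(-269) = 1621*(-1/269) = -1621/269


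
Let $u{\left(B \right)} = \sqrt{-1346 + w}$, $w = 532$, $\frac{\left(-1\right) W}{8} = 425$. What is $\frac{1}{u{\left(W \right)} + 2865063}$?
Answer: $\frac{2865063}{8208585994783} - \frac{i \sqrt{814}}{8208585994783} \approx 3.4903 \cdot 10^{-7} - 3.4757 \cdot 10^{-12} i$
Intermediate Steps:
$W = -3400$ ($W = \left(-8\right) 425 = -3400$)
$u{\left(B \right)} = i \sqrt{814}$ ($u{\left(B \right)} = \sqrt{-1346 + 532} = \sqrt{-814} = i \sqrt{814}$)
$\frac{1}{u{\left(W \right)} + 2865063} = \frac{1}{i \sqrt{814} + 2865063} = \frac{1}{2865063 + i \sqrt{814}}$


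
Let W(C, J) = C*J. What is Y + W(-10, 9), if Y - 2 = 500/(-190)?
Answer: -1722/19 ≈ -90.632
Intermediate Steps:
Y = -12/19 (Y = 2 + 500/(-190) = 2 + 500*(-1/190) = 2 - 50/19 = -12/19 ≈ -0.63158)
Y + W(-10, 9) = -12/19 - 10*9 = -12/19 - 90 = -1722/19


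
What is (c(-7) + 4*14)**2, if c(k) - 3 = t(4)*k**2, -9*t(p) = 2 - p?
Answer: 395641/81 ≈ 4884.5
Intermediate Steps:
t(p) = -2/9 + p/9 (t(p) = -(2 - p)/9 = -2/9 + p/9)
c(k) = 3 + 2*k**2/9 (c(k) = 3 + (-2/9 + (1/9)*4)*k**2 = 3 + (-2/9 + 4/9)*k**2 = 3 + 2*k**2/9)
(c(-7) + 4*14)**2 = ((3 + (2/9)*(-7)**2) + 4*14)**2 = ((3 + (2/9)*49) + 56)**2 = ((3 + 98/9) + 56)**2 = (125/9 + 56)**2 = (629/9)**2 = 395641/81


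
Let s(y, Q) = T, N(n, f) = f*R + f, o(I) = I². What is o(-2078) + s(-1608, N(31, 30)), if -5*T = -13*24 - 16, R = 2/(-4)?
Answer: 21590748/5 ≈ 4.3182e+6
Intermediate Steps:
R = -½ (R = 2*(-¼) = -½ ≈ -0.50000)
N(n, f) = f/2 (N(n, f) = f*(-½) + f = -f/2 + f = f/2)
T = 328/5 (T = -(-13*24 - 16)/5 = -(-312 - 16)/5 = -⅕*(-328) = 328/5 ≈ 65.600)
s(y, Q) = 328/5
o(-2078) + s(-1608, N(31, 30)) = (-2078)² + 328/5 = 4318084 + 328/5 = 21590748/5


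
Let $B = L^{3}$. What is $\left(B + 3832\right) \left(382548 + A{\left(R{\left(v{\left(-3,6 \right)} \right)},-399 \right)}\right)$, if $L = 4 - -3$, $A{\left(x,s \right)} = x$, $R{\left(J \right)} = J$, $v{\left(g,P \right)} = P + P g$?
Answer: $1597087800$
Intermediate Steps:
$L = 7$ ($L = 4 + 3 = 7$)
$B = 343$ ($B = 7^{3} = 343$)
$\left(B + 3832\right) \left(382548 + A{\left(R{\left(v{\left(-3,6 \right)} \right)},-399 \right)}\right) = \left(343 + 3832\right) \left(382548 + 6 \left(1 - 3\right)\right) = 4175 \left(382548 + 6 \left(-2\right)\right) = 4175 \left(382548 - 12\right) = 4175 \cdot 382536 = 1597087800$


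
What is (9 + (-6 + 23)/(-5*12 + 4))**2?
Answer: 237169/3136 ≈ 75.628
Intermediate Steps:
(9 + (-6 + 23)/(-5*12 + 4))**2 = (9 + 17/(-60 + 4))**2 = (9 + 17/(-56))**2 = (9 + 17*(-1/56))**2 = (9 - 17/56)**2 = (487/56)**2 = 237169/3136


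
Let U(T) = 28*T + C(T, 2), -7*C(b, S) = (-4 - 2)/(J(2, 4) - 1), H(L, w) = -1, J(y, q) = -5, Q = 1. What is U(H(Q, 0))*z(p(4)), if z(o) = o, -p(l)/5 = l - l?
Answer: 0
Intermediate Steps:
C(b, S) = -⅐ (C(b, S) = -(-4 - 2)/(7*(-5 - 1)) = -(-6)/(7*(-6)) = -(-6)*(-1)/(7*6) = -⅐*1 = -⅐)
p(l) = 0 (p(l) = -5*(l - l) = -5*0 = 0)
U(T) = -⅐ + 28*T (U(T) = 28*T - ⅐ = -⅐ + 28*T)
U(H(Q, 0))*z(p(4)) = (-⅐ + 28*(-1))*0 = (-⅐ - 28)*0 = -197/7*0 = 0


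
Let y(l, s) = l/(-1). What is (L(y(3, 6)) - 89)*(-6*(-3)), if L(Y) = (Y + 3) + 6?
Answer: -1494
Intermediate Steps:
y(l, s) = -l (y(l, s) = l*(-1) = -l)
L(Y) = 9 + Y (L(Y) = (3 + Y) + 6 = 9 + Y)
(L(y(3, 6)) - 89)*(-6*(-3)) = ((9 - 1*3) - 89)*(-6*(-3)) = ((9 - 3) - 89)*18 = (6 - 89)*18 = -83*18 = -1494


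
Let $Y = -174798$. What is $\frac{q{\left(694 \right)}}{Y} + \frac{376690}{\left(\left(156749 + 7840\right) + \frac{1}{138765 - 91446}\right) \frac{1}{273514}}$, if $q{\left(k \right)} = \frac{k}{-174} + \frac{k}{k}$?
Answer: $\frac{712888456822765229365}{1138829575329423} \approx 6.2598 \cdot 10^{5}$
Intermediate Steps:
$q{\left(k \right)} = 1 - \frac{k}{174}$ ($q{\left(k \right)} = k \left(- \frac{1}{174}\right) + 1 = - \frac{k}{174} + 1 = 1 - \frac{k}{174}$)
$\frac{q{\left(694 \right)}}{Y} + \frac{376690}{\left(\left(156749 + 7840\right) + \frac{1}{138765 - 91446}\right) \frac{1}{273514}} = \frac{1 - \frac{347}{87}}{-174798} + \frac{376690}{\left(\left(156749 + 7840\right) + \frac{1}{138765 - 91446}\right) \frac{1}{273514}} = \left(1 - \frac{347}{87}\right) \left(- \frac{1}{174798}\right) + \frac{376690}{\left(164589 + \frac{1}{138765 - 91446}\right) \frac{1}{273514}} = \left(- \frac{260}{87}\right) \left(- \frac{1}{174798}\right) + \frac{376690}{\left(164589 + \frac{1}{138765 - 91446}\right) \frac{1}{273514}} = \frac{10}{584901} + \frac{376690}{\left(164589 + \frac{1}{47319}\right) \frac{1}{273514}} = \frac{10}{584901} + \frac{376690}{\frac{7788186892}{47319} \cdot \frac{1}{273514}} = \frac{10}{584901} + \frac{376690}{\frac{3894093446}{6471204483}} = \frac{10}{584901} + 376690 \cdot \frac{6471204483}{3894093446} = \frac{10}{584901} + \frac{1218819008350635}{1947046723} = \frac{712888456822765229365}{1138829575329423}$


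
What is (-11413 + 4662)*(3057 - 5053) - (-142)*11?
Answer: 13476558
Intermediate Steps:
(-11413 + 4662)*(3057 - 5053) - (-142)*11 = -6751*(-1996) - 1*(-1562) = 13474996 + 1562 = 13476558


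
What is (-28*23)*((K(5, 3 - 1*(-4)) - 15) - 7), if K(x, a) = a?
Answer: 9660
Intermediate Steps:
(-28*23)*((K(5, 3 - 1*(-4)) - 15) - 7) = (-28*23)*(((3 - 1*(-4)) - 15) - 7) = -644*(((3 + 4) - 15) - 7) = -644*((7 - 15) - 7) = -644*(-8 - 7) = -644*(-15) = 9660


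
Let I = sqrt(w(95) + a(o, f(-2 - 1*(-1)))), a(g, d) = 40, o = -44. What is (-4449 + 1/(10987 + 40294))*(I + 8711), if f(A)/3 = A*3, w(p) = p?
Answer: -1987407402448/51281 - 684447504*sqrt(15)/51281 ≈ -3.8807e+7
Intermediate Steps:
f(A) = 9*A (f(A) = 3*(A*3) = 3*(3*A) = 9*A)
I = 3*sqrt(15) (I = sqrt(95 + 40) = sqrt(135) = 3*sqrt(15) ≈ 11.619)
(-4449 + 1/(10987 + 40294))*(I + 8711) = (-4449 + 1/(10987 + 40294))*(3*sqrt(15) + 8711) = (-4449 + 1/51281)*(8711 + 3*sqrt(15)) = -228149168*(8711 + 3*sqrt(15))/51281 = -1987407402448/51281 - 684447504*sqrt(15)/51281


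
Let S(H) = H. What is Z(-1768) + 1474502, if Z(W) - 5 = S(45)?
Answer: 1474552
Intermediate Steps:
Z(W) = 50 (Z(W) = 5 + 45 = 50)
Z(-1768) + 1474502 = 50 + 1474502 = 1474552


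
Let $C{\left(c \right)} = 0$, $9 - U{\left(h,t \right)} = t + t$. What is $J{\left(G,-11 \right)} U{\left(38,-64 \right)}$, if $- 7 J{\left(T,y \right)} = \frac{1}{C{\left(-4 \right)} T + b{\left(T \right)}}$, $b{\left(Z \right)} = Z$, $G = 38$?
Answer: $- \frac{137}{266} \approx -0.51504$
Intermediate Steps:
$U{\left(h,t \right)} = 9 - 2 t$ ($U{\left(h,t \right)} = 9 - \left(t + t\right) = 9 - 2 t$)
$J{\left(T,y \right)} = - \frac{1}{7 T}$ ($J{\left(T,y \right)} = - \frac{1}{7 \left(0 T + T\right)} = - \frac{1}{7 \left(0 + T\right)} = - \frac{1}{7 T}$)
$J{\left(G,-11 \right)} U{\left(38,-64 \right)} = - \frac{1}{7 \cdot 38} \left(9 - -128\right) = \left(- \frac{1}{7}\right) \frac{1}{38} \left(9 + 128\right) = \left(- \frac{1}{266}\right) 137 = - \frac{137}{266}$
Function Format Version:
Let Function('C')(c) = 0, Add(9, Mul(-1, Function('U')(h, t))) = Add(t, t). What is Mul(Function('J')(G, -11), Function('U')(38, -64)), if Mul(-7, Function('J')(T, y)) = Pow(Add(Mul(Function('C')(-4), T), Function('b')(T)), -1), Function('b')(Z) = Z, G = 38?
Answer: Rational(-137, 266) ≈ -0.51504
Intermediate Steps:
Function('U')(h, t) = Add(9, Mul(-2, t)) (Function('U')(h, t) = Add(9, Mul(-1, Add(t, t))) = Add(9, Mul(-1, Mul(2, t))) = Add(9, Mul(-2, t)))
Function('J')(T, y) = Mul(Rational(-1, 7), Pow(T, -1)) (Function('J')(T, y) = Mul(Rational(-1, 7), Pow(Add(Mul(0, T), T), -1)) = Mul(Rational(-1, 7), Pow(Add(0, T), -1)) = Mul(Rational(-1, 7), Pow(T, -1)))
Mul(Function('J')(G, -11), Function('U')(38, -64)) = Mul(Mul(Rational(-1, 7), Pow(38, -1)), Add(9, Mul(-2, -64))) = Mul(Mul(Rational(-1, 7), Rational(1, 38)), Add(9, 128)) = Mul(Rational(-1, 266), 137) = Rational(-137, 266)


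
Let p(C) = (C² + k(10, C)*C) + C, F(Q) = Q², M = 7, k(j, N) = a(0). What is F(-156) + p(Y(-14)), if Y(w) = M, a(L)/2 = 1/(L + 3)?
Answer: 73190/3 ≈ 24397.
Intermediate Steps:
a(L) = 2/(3 + L) (a(L) = 2/(L + 3) = 2/(3 + L))
k(j, N) = ⅔ (k(j, N) = 2/(3 + 0) = 2/3 = 2*(⅓) = ⅔)
Y(w) = 7
p(C) = C² + 5*C/3 (p(C) = (C² + 2*C/3) + C = C² + 5*C/3)
F(-156) + p(Y(-14)) = (-156)² + (⅓)*7*(5 + 3*7) = 24336 + (⅓)*7*(5 + 21) = 24336 + (⅓)*7*26 = 24336 + 182/3 = 73190/3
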